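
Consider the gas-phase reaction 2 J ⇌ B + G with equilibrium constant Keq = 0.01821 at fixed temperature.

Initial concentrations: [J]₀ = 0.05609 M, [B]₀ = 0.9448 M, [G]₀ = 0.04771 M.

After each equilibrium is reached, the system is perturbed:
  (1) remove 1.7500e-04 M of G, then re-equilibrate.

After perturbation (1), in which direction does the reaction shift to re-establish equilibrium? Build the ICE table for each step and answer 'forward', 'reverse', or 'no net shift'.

Q₀ = 14.33 vs Keq = 0.01821 ⇒ Q>K, reverse
Step 1:
                    J           B           G
  I           0.05609      0.9448     0.04771
  C            0.0945    -0.04725    -0.04725
  E            0.1506      0.8976  4.6009e-04
  solve Keq expr → x = -0.04725; check Q = 0.01821
Then remove 1.7500e-04 M of G.
Step 2:
                    J           B           G
  I            0.1506      0.8976  2.8509e-04
  C       -3.4560e-04  1.7280e-04  1.7280e-04
  E            0.1502      0.8977  4.5789e-04
  solve Keq expr → x = 1.7280e-04; check Q = 0.01821

Direction: forward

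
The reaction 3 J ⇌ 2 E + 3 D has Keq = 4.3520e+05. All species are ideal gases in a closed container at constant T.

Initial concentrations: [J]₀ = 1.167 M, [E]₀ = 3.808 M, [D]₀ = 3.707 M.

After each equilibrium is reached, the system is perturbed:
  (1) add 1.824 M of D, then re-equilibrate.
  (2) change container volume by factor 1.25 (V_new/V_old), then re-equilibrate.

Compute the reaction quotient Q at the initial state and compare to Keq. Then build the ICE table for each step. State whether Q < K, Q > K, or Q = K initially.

Q₀ = 464.8; Q < K (proceeds forward)

Q₀ = 464.8 vs Keq = 4.3520e+05 ⇒ Q<K, forward
Step 1:
                   J          E          D
  I            1.167      3.808      3.707
  C          -0.9984     0.6656     0.9984
  E           0.1686      4.474      4.705
  solve Keq expr → x = 0.3328; check Q = 4.3520e+05
Then add 1.824 M of D.
Step 2:
                   J          E          D
  I           0.1686      4.474      6.529
  C          0.06171   -0.04114   -0.06171
  E           0.2303      4.432      6.468
  solve Keq expr → x = -0.02057; check Q = 4.3520e+05
Then change container volume by factor 1.25 (V_new/V_old).
Step 3:
                   J          E          D
  I           0.1842      3.546      5.174
  C         -0.02424    0.01616    0.02424
  E             0.16      3.562      5.198
  solve Keq expr → x = 0.008079; check Q = 4.3520e+05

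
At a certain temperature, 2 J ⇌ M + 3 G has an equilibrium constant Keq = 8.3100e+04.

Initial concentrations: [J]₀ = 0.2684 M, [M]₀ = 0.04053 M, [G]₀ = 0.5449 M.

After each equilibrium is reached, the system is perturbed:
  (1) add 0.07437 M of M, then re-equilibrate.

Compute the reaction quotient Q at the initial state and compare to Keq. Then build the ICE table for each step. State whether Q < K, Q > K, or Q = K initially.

Q₀ = 0.09103 vs Keq = 8.3100e+04 ⇒ Q<K, forward
Step 1:
                    J           M           G
  I            0.2684     0.04053      0.5449
  C           -0.2671      0.1335      0.4006
  E          0.001331      0.1741      0.9455
  solve Keq expr → x = 0.1335; check Q = 8.3100e+04
Then add 0.07437 M of M.
Step 2:
                    J           M           G
  I          0.001331      0.2484      0.9455
  C        2.5765e-04 -1.2883e-04 -3.8648e-04
  E          0.001588      0.2483      0.9451
  solve Keq expr → x = -1.2883e-04; check Q = 8.3100e+04

Q₀ = 0.09103; Q < K (proceeds forward)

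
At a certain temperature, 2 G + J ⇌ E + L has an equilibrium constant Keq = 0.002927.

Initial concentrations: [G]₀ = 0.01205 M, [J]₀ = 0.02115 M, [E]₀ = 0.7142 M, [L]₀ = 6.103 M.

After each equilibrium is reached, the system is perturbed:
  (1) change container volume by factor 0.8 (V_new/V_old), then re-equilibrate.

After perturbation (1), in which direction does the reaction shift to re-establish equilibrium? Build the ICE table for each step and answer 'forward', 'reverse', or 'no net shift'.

Q₀ = 1.4193e+06 vs Keq = 0.002927 ⇒ Q>K, reverse
Step 1:
                  G         J         E         L
  I         0.01205   0.02115    0.7142     6.103
  C           1.427    0.7134   -0.7134   -0.7134
  E           1.439    0.7345 8.2579e-04      5.39
  solve Keq expr → x = -0.7134; check Q = 0.002927
Then change container volume by factor 0.8 (V_new/V_old).
Step 2:
                  G         J         E         L
  I           1.798    0.9182  0.001032     6.737
  C       -5.1383e-04 -2.5691e-04 2.5691e-04 2.5691e-04
  E           1.798    0.9179  0.001289     6.737
  solve Keq expr → x = 2.5691e-04; check Q = 0.002927

Direction: forward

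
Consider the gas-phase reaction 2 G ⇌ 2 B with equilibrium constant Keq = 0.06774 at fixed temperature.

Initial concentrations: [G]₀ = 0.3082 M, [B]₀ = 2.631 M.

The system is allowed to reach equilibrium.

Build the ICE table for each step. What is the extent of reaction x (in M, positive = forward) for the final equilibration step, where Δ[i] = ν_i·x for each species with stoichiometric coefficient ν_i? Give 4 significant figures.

x = -1.012 M

Q₀ = 72.87 vs Keq = 0.06774 ⇒ Q>K, reverse
Step 1:
                  G         B
  I          0.3082     2.631
  C           2.024    -2.024
  E           2.332     0.607
  solve Keq expr → x = -1.012; check Q = 0.06774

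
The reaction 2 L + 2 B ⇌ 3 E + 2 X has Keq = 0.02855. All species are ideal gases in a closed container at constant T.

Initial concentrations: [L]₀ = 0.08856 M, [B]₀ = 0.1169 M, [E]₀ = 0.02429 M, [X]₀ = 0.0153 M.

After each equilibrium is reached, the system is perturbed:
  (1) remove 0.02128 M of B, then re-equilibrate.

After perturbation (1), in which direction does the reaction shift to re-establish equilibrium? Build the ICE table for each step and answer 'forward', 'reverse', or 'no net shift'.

Q₀ = 3.1301e-05 vs Keq = 0.02855 ⇒ Q<K, forward
Step 1:
                    L           B           E           X
  I           0.08856      0.1169     0.02429      0.0153
  C          -0.03048    -0.03048     0.04572     0.03048
  E           0.05808     0.08642     0.07001     0.04578
  solve Keq expr → x = 0.01524; check Q = 0.02855
Then remove 0.02128 M of B.
Step 2:
                    L           B           E           X
  I           0.05808     0.06514     0.07001     0.04578
  C          0.003224    0.003224   -0.004835   -0.003224
  E            0.0613     0.06836     0.06518     0.04256
  solve Keq expr → x = -0.001612; check Q = 0.02855

Direction: reverse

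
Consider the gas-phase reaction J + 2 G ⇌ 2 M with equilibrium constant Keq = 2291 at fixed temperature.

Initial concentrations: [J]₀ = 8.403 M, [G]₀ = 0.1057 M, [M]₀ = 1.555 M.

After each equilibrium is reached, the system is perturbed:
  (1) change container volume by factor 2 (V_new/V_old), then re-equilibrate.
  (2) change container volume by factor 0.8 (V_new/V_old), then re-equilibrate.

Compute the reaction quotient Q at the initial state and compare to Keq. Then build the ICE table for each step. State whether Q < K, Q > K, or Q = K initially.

Q₀ = 25.76; Q < K (proceeds forward)

Q₀ = 25.76 vs Keq = 2291 ⇒ Q<K, forward
Step 1:
                    J           G           M
  Initial       8.403      0.1057       1.555
  Change     -0.04689    -0.09378     0.09378
  Equil         8.356     0.01192       1.649
  solve Keq expr → x = 0.04689; check Q = 2291
Then change container volume by factor 2 (V_new/V_old).
Step 2:
                    J           G           M
  Initial       4.178    0.005958      0.8244
  Change     0.001221    0.002442   -0.002442
  Equil         4.179      0.0084      0.8219
  solve Keq expr → x = -0.001221; check Q = 2291
Then change container volume by factor 0.8 (V_new/V_old).
Step 3:
                    J           G           M
  Initial       5.224      0.0105       1.027
  Change  -5.4900e-04   -0.001098    0.001098
  Equil         5.224    0.009402       1.029
  solve Keq expr → x = 5.4900e-04; check Q = 2291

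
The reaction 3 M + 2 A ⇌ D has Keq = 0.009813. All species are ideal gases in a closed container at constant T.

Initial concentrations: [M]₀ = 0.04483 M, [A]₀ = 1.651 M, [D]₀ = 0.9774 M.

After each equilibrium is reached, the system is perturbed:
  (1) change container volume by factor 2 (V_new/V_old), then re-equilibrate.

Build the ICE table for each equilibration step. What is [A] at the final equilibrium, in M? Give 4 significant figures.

[A]_eq = 1.68 M

Q₀ = 3980 vs Keq = 0.009813 ⇒ Q>K, reverse
Step 1:
                    M           A           D
  Initial     0.04483       1.651      0.9774
  Change        1.705       1.137     -0.5685
  Equil          1.75       2.788      0.4089
  solve Keq expr → x = -0.5685; check Q = 0.009813
Then change container volume by factor 2 (V_new/V_old).
Step 2:
                    M           A           D
  Initial      0.8751       1.394      0.2045
  Change       0.4291      0.2861      -0.143
  Equil         1.304        1.68     0.06144
  solve Keq expr → x = -0.143; check Q = 0.009813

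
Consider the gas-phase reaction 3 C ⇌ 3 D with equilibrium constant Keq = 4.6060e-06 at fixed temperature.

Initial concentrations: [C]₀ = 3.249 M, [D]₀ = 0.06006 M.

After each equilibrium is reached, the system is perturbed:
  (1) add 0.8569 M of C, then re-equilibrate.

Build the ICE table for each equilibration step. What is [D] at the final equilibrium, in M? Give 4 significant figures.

Q₀ = 6.3169e-06 vs Keq = 4.6060e-06 ⇒ Q>K, reverse
Step 1:
                  C         D
  init        3.249   0.06006
  Δ        0.005904 -0.005904
  eq          3.255   0.05416
  solve Keq expr → x = -0.001968; check Q = 4.6060e-06
Then add 0.8569 M of C.
Step 2:
                  C         D
  init        4.112   0.05416
  Δ        -0.01402   0.01402
  eq          4.098   0.06818
  solve Keq expr → x = 0.004675; check Q = 4.6060e-06

[D]_eq = 0.06818 M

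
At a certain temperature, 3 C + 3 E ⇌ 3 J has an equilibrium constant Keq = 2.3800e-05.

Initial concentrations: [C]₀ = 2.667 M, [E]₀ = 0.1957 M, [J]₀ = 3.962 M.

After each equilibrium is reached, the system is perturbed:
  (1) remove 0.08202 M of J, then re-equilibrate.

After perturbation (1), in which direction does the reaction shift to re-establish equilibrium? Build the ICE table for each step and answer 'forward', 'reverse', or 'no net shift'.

Q₀ = 437.4 vs Keq = 2.3800e-05 ⇒ Q>K, reverse
Step 1:
                    C           E           J
  Initial       2.667      0.1957       3.962
  Change        3.349       3.349      -3.349
  Equil         6.016       3.544      0.6133
  solve Keq expr → x = -1.116; check Q = 2.3800e-05
Then remove 0.08202 M of J.
Step 2:
                    C           E           J
  Initial       6.016       3.544      0.5313
  Change     -0.06442    -0.06442     0.06442
  Equil         5.951        3.48      0.5957
  solve Keq expr → x = 0.02147; check Q = 2.3800e-05

Direction: forward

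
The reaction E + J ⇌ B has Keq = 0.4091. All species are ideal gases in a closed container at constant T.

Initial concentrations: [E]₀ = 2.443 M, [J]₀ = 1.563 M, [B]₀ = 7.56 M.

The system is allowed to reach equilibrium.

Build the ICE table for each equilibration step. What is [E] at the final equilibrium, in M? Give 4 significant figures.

[E]_eq = 4.224 M

Q₀ = 1.98 vs Keq = 0.4091 ⇒ Q>K, reverse
Step 1:
                    E           J           B
  init          2.443       1.563        7.56
  Δ             1.781       1.781      -1.781
  eq            4.224       3.344       5.779
  solve Keq expr → x = -1.781; check Q = 0.4091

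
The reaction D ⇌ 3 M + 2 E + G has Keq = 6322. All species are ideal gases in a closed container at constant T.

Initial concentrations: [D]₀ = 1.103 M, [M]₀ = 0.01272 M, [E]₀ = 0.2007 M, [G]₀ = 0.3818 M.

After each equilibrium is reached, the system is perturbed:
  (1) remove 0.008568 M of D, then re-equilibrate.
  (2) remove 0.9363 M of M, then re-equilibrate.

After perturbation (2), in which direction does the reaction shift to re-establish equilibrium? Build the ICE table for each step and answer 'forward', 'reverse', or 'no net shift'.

Direction: forward

Q₀ = 2.8696e-08 vs Keq = 6322 ⇒ Q<K, forward
Step 1:
                  D         M         E         G
  init        1.103   0.01272    0.2007    0.3818
  Δ          -1.063     3.188     2.125     1.063
  eq         0.0405       3.2     2.326     1.444
  solve Keq expr → x = 1.063; check Q = 6322
Then remove 0.008568 M of D.
Step 2:
                  D         M         E         G
  init      0.03193       3.2     2.326     1.444
  Δ        0.007091  -0.02127  -0.01418 -0.007091
  eq        0.03902     3.179     2.312     1.437
  solve Keq expr → x = -0.007091; check Q = 6322
Then remove 0.9363 M of M.
Step 3:
                  D         M         E         G
  init      0.03902     2.243     2.312     1.437
  Δ        -0.02315   0.06945    0.0463   0.02315
  eq        0.01587     2.312     2.358      1.46
  solve Keq expr → x = 0.02315; check Q = 6322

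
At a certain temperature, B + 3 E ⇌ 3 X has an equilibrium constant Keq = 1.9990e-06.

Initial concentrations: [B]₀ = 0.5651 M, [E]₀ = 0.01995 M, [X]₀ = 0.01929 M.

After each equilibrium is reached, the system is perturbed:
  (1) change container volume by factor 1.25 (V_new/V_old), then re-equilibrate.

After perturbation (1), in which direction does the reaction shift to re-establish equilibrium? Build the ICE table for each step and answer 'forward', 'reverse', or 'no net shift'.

Direction: reverse

Q₀ = 1.6 vs Keq = 1.9990e-06 ⇒ Q>K, reverse
Step 1:
                   B          E          X
  Initial     0.5651    0.01995    0.01929
  Change    0.006295    0.01888   -0.01888
  Equil       0.5714    0.03883 4.0594e-04
  solve Keq expr → x = -0.006295; check Q = 1.9990e-06
Then change container volume by factor 1.25 (V_new/V_old).
Step 2:
                   B          E          X
  Initial     0.4571    0.03107 3.2475e-04
  Change  7.6845e-06 2.3054e-05 -2.3054e-05
  Equil       0.4571    0.03109 3.0170e-04
  solve Keq expr → x = -7.6845e-06; check Q = 1.9990e-06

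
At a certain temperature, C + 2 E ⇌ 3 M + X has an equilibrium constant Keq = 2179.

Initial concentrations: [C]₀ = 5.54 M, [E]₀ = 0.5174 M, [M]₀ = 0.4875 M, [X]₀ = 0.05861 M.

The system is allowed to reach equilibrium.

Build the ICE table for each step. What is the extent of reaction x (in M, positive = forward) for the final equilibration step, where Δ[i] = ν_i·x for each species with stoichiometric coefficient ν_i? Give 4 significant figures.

x = 0.255 M

Q₀ = 0.004579 vs Keq = 2179 ⇒ Q<K, forward
Step 1:
                   C          E          M          X
  I             5.54     0.5174     0.4875    0.05861
  C           -0.255    -0.5101     0.7651      0.255
  E            5.285   0.007317      1.253     0.3137
  solve Keq expr → x = 0.255; check Q = 2179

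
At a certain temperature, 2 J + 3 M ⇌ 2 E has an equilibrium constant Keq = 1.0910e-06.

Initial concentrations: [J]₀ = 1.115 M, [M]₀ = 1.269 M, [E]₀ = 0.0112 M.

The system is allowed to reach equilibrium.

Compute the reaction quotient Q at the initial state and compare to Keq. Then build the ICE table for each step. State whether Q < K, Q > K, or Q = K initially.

Q₀ = 4.9374e-05 vs Keq = 1.0910e-06 ⇒ Q>K, reverse
Step 1:
                  J         M         E
  I           1.115     1.269    0.0112
  C        0.009493   0.01424 -0.009493
  E           1.124     1.283  0.001707
  solve Keq expr → x = -0.004746; check Q = 1.0910e-06

Q₀ = 4.9374e-05; Q > K (proceeds reverse)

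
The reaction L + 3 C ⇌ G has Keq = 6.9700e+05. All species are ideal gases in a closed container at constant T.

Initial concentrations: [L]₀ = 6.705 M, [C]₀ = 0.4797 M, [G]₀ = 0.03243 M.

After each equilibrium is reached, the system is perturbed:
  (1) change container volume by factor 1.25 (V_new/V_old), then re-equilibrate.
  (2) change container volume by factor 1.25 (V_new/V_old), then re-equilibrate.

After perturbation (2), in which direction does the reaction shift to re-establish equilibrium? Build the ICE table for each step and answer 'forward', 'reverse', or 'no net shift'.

Q₀ = 0.04382 vs Keq = 6.9700e+05 ⇒ Q<K, forward
Step 1:
                    L           C           G
  init          6.705      0.4797     0.03243
  Δ           -0.1587     -0.4762      0.1587
  eq            6.546    0.003473      0.1912
  solve Keq expr → x = 0.1587; check Q = 6.9700e+05
Then change container volume by factor 1.25 (V_new/V_old).
Step 2:
                    L           C           G
  init          5.237    0.002779      0.1529
  Δ        2.3095e-04  6.9284e-04 -2.3095e-04
  eq            5.237    0.003471      0.1527
  solve Keq expr → x = -2.3095e-04; check Q = 6.9700e+05
Then change container volume by factor 1.25 (V_new/V_old).
Step 3:
                    L           C           G
  init           4.19    0.002777      0.1222
  Δ        2.3068e-04  6.9204e-04 -2.3068e-04
  eq             4.19    0.003469      0.1219
  solve Keq expr → x = -2.3068e-04; check Q = 6.9700e+05

Direction: reverse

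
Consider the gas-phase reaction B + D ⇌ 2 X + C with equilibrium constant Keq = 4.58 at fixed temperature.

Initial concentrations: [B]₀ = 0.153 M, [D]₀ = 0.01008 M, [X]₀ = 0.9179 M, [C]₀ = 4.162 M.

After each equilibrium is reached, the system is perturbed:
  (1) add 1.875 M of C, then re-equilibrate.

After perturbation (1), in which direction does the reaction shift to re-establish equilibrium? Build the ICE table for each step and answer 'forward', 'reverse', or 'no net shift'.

Q₀ = 2274 vs Keq = 4.58 ⇒ Q>K, reverse
Step 1:
                    B           D           X           C
  init          0.153     0.01008      0.9179       4.162
  Δ            0.2714      0.2714     -0.5429     -0.2714
  eq           0.4244      0.2815       0.375       3.891
  solve Keq expr → x = -0.2714; check Q = 4.58
Then add 1.875 M of C.
Step 2:
                    B           D           X           C
  init         0.4244      0.2815       0.375       5.766
  Δ           0.02279     0.02279    -0.04559    -0.02279
  eq           0.4472      0.3043      0.3294       5.743
  solve Keq expr → x = -0.02279; check Q = 4.58

Direction: reverse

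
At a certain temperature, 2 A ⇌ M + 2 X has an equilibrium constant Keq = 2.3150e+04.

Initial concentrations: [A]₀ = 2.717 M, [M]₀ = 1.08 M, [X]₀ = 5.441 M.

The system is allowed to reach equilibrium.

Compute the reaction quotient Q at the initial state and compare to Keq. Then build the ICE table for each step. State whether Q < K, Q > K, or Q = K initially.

Q₀ = 4.331; Q < K (proceeds forward)

Q₀ = 4.331 vs Keq = 2.3150e+04 ⇒ Q<K, forward
Step 1:
                   A          M          X
  Initial      2.717       1.08      5.441
  Change      -2.635      1.317      2.635
  Equil      0.08218      2.397      8.076
  solve Keq expr → x = 1.317; check Q = 2.3150e+04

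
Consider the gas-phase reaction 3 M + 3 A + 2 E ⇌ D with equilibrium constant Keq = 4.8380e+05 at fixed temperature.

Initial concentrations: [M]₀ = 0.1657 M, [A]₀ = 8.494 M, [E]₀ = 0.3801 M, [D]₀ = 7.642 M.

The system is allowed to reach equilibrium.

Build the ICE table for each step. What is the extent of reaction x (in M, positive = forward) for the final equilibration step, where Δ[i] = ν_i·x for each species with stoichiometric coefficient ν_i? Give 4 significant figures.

Q₀ = 18.97 vs Keq = 4.8380e+05 ⇒ Q<K, forward
Step 1:
                    M           A           E           D
  init         0.1657       8.494      0.3801       7.642
  Δ           -0.1586     -0.1586     -0.1057     0.05285
  eq         0.007145       8.335      0.2744       7.695
  solve Keq expr → x = 0.05285; check Q = 4.8380e+05

x = 0.05285 M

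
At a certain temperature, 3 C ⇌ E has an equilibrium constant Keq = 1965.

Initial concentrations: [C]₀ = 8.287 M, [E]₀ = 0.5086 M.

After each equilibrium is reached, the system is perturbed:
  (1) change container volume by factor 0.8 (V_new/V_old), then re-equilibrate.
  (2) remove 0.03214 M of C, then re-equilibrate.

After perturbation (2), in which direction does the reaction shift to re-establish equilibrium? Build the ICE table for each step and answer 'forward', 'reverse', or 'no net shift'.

Direction: reverse

Q₀ = 8.9368e-04 vs Keq = 1965 ⇒ Q<K, forward
Step 1:
                    C           E
  init          8.287      0.5086
  Δ            -8.169       2.723
  eq            0.118       3.232
  solve Keq expr → x = 2.723; check Q = 1965
Then change container volume by factor 0.8 (V_new/V_old).
Step 2:
                    C           E
  init         0.1475       4.039
  Δ          -0.02032    0.006775
  eq           0.1272       4.046
  solve Keq expr → x = 0.006775; check Q = 1965
Then remove 0.03214 M of C.
Step 3:
                    C           E
  init        0.09508       4.046
  Δ           0.03203    -0.01068
  eq           0.1271       4.036
  solve Keq expr → x = -0.01068; check Q = 1965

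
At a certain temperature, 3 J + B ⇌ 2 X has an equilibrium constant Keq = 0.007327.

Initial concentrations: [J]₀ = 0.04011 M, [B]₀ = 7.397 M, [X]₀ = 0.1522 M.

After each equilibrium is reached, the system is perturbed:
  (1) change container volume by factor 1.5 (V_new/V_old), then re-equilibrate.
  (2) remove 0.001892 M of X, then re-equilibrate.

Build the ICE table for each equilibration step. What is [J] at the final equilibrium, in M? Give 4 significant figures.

Q₀ = 48.53 vs Keq = 0.007327 ⇒ Q>K, reverse
Step 1:
                   J          B          X
  Initial    0.04011      7.397     0.1522
  Change      0.1897    0.06322    -0.1264
  Equil       0.2298       7.46    0.02575
  solve Keq expr → x = -0.06322; check Q = 0.007327
Then change container volume by factor 1.5 (V_new/V_old).
Step 2:
                   J          B          X
  Initial     0.1532      4.973    0.01717
  Change    0.007332   0.002444  -0.004888
  Equil       0.1605      4.976    0.01228
  solve Keq expr → x = -0.002444; check Q = 0.007327
Then remove 0.001892 M of X.
Step 3:
                   J          B          X
  Initial     0.1605      4.976    0.01039
  Change   -0.002421 -8.0711e-04   0.001614
  Equil       0.1581      4.975      0.012
  solve Keq expr → x = 8.0711e-04; check Q = 0.007327

[J]_eq = 0.1581 M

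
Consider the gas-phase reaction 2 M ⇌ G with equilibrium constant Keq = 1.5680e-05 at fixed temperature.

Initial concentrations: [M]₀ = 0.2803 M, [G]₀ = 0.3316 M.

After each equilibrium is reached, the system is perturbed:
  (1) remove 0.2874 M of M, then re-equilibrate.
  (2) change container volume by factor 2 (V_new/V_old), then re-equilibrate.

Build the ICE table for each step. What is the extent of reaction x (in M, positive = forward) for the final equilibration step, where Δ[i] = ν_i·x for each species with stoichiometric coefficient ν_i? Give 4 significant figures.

Q₀ = 4.221 vs Keq = 1.5680e-05 ⇒ Q>K, reverse
Step 1:
                  M         G
  init       0.2803    0.3316
  Δ          0.6632   -0.3316
  eq         0.9435 1.3957e-05
  solve Keq expr → x = -0.3316; check Q = 1.5680e-05
Then remove 0.2874 M of M.
Step 2:
                  M         G
  init       0.6561 1.3957e-05
  Δ       1.4416e-05 -7.2079e-06
  eq         0.6561 6.7494e-06
  solve Keq expr → x = -7.2079e-06; check Q = 1.5680e-05
Then change container volume by factor 2 (V_new/V_old).
Step 3:
                  M         G
  init        0.328 3.3747e-06
  Δ       3.3747e-06 -1.6873e-06
  eq          0.328 1.6874e-06
  solve Keq expr → x = -1.6873e-06; check Q = 1.5680e-05

x = -1.6873e-06 M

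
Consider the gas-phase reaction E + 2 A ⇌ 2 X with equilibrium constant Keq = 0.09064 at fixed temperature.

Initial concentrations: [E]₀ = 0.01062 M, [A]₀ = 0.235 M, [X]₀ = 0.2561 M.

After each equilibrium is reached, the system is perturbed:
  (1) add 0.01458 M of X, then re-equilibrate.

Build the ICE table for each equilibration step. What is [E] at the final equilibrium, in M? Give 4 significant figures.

Q₀ = 111.8 vs Keq = 0.09064 ⇒ Q>K, reverse
Step 1:
                    E           A           X
  I           0.01062       0.235      0.2561
  C            0.1052      0.2105     -0.2105
  E            0.1158      0.4455     0.04565
  solve Keq expr → x = -0.1052; check Q = 0.09064
Then add 0.01458 M of X.
Step 2:
                    E           A           X
  I            0.1158      0.4455     0.06023
  C          0.006063     0.01213    -0.01213
  E            0.1219      0.4576      0.0481
  solve Keq expr → x = -0.006063; check Q = 0.09064

[E]_eq = 0.1219 M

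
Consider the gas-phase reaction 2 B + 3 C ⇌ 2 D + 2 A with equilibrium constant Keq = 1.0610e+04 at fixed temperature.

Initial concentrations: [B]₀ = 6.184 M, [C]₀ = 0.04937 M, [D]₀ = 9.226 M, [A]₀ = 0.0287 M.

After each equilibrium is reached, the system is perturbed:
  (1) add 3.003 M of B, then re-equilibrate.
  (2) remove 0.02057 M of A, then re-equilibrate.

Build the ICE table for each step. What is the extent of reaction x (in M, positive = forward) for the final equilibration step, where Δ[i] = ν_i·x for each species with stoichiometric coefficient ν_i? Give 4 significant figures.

x = 5.4955e-04 M

Q₀ = 15.24 vs Keq = 1.0610e+04 ⇒ Q<K, forward
Step 1:
                  B         C         D         A
  Initial     6.184   0.04937     9.226    0.0287
  Change    -0.0271  -0.04065    0.0271    0.0271
  Equil       6.157  0.008719     9.253    0.0558
  solve Keq expr → x = 0.01355; check Q = 1.0610e+04
Then add 3.003 M of B.
Step 2:
                  B         C         D         A
  Initial      9.16  0.008719     9.253    0.0558
  Change  -0.001283 -0.001925  0.001283  0.001283
  Equil       9.159  0.006794     9.254   0.05708
  solve Keq expr → x = 6.4174e-04; check Q = 1.0610e+04
Then remove 0.02057 M of A.
Step 3:
                  B         C         D         A
  Initial     9.159  0.006794     9.254   0.03651
  Change  -0.001099 -0.001649  0.001099  0.001099
  Equil       9.158  0.005145     9.255   0.03761
  solve Keq expr → x = 5.4955e-04; check Q = 1.0610e+04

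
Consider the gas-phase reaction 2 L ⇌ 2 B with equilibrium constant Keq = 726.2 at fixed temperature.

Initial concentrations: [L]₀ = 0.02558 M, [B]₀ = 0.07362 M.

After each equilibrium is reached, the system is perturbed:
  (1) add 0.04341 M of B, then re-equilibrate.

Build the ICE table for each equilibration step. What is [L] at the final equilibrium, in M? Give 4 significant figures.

[L]_eq = 0.005103 M

Q₀ = 8.283 vs Keq = 726.2 ⇒ Q<K, forward
Step 1:
                   L          B
  Initial    0.02558    0.07362
  Change    -0.02203    0.02203
  Equil     0.003549    0.09565
  solve Keq expr → x = 0.01102; check Q = 726.2
Then add 0.04341 M of B.
Step 2:
                   L          B
  Initial   0.003549     0.1391
  Change    0.001553  -0.001553
  Equil     0.005103     0.1375
  solve Keq expr → x = -7.7662e-04; check Q = 726.2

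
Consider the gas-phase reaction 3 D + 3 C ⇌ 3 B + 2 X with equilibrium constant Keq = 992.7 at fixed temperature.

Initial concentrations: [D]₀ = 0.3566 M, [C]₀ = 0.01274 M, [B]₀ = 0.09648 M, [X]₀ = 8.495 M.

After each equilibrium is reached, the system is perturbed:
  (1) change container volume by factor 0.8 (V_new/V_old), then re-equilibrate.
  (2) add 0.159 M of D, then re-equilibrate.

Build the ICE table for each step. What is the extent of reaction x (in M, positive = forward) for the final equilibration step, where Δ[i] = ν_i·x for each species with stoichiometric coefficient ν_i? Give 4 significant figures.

x = 0.002974 M

Q₀ = 6.9117e+05 vs Keq = 992.7 ⇒ Q>K, reverse
Step 1:
                   D          C          B          X
  init        0.3566    0.01274    0.09648      8.495
  Δ            0.043      0.043     -0.043   -0.02866
  eq          0.3996    0.05574    0.05348      8.466
  solve Keq expr → x = -0.01433; check Q = 992.7
Then change container volume by factor 0.8 (V_new/V_old).
Step 2:
                   D          C          B          X
  init        0.4995    0.06967    0.06686      10.58
  Δ        -0.002373  -0.002373   0.002373   0.001582
  eq          0.4971     0.0673    0.06923      10.58
  solve Keq expr → x = 7.9085e-04; check Q = 992.7
Then add 0.159 M of D.
Step 3:
                   D          C          B          X
  init        0.6561     0.0673    0.06923      10.58
  Δ        -0.008922  -0.008922   0.008922   0.005948
  eq          0.6472    0.05838    0.07815      10.59
  solve Keq expr → x = 0.002974; check Q = 992.7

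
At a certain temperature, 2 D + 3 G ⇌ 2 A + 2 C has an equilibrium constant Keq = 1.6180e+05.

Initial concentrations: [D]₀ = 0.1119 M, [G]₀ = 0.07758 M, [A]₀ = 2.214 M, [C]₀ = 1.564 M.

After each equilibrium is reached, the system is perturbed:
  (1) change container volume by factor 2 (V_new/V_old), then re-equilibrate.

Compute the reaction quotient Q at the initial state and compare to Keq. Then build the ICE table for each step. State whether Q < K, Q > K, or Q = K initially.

Q₀ = 2.0508e+06; Q > K (proceeds reverse)

Q₀ = 2.0508e+06 vs Keq = 1.6180e+05 ⇒ Q>K, reverse
Step 1:
                  D         G         A         C
  I          0.1119   0.07758     2.214     1.564
  C         0.04255   0.06383  -0.04255  -0.04255
  E          0.1545    0.1414     2.171     1.521
  solve Keq expr → x = -0.02128; check Q = 1.6180e+05
Then change container volume by factor 2 (V_new/V_old).
Step 2:
                  D         G         A         C
  I         0.07723    0.0707     1.086    0.7607
  C        0.007876   0.01181 -0.007876 -0.007876
  E          0.0851   0.08252     1.078    0.7528
  solve Keq expr → x = -0.003938; check Q = 1.6180e+05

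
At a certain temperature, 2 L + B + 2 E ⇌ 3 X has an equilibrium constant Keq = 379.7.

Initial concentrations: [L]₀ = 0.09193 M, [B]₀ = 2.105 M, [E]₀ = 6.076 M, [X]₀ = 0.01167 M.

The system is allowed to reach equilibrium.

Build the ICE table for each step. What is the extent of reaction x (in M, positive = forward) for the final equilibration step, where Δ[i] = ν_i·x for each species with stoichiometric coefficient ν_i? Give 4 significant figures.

x = 0.04579 M

Q₀ = 2.4200e-06 vs Keq = 379.7 ⇒ Q<K, forward
Step 1:
                    L           B           E           X
  I           0.09193       2.105       6.076     0.01167
  C          -0.09159    -0.04579    -0.09159      0.1374
  E        3.4388e-04       2.059       5.984       0.149
  solve Keq expr → x = 0.04579; check Q = 379.7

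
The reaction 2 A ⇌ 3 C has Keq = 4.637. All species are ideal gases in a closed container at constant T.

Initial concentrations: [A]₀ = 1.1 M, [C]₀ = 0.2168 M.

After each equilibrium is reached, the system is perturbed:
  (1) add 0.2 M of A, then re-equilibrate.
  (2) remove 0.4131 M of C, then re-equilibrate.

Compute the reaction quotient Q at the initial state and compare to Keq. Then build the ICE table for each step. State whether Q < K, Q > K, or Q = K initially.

Q₀ = 0.008422 vs Keq = 4.637 ⇒ Q<K, forward
Step 1:
                    A           C
  I               1.1      0.2168
  C           -0.5771      0.8656
  E            0.5229       1.082
  solve Keq expr → x = 0.2885; check Q = 4.637
Then add 0.2 M of A.
Step 2:
                    A           C
  I            0.7229       1.082
  C          -0.09426      0.1414
  E            0.6287       1.224
  solve Keq expr → x = 0.04713; check Q = 4.637
Then remove 0.4131 M of C.
Step 3:
                    A           C
  I            0.6287      0.8107
  C           -0.1448      0.2172
  E            0.4839       1.028
  solve Keq expr → x = 0.07239; check Q = 4.637

Q₀ = 0.008422; Q < K (proceeds forward)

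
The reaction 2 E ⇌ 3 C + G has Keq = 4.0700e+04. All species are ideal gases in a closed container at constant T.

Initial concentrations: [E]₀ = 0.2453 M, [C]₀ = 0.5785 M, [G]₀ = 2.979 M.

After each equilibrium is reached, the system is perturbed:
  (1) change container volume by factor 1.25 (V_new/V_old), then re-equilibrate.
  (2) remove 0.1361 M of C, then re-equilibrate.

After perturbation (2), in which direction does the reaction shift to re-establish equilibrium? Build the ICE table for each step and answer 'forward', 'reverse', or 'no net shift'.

Q₀ = 9.585 vs Keq = 4.0700e+04 ⇒ Q<K, forward
Step 1:
                  E         C         G
  I          0.2453    0.5785     2.979
  C         -0.2374    0.3561    0.1187
  E        0.007883    0.9346     3.098
  solve Keq expr → x = 0.1187; check Q = 4.0700e+04
Then change container volume by factor 1.25 (V_new/V_old).
Step 2:
                  E         C         G
  I        0.006306    0.7477     2.478
  C       -0.001242  0.001863 6.2087e-04
  E        0.005064    0.7496     2.479
  solve Keq expr → x = 6.2087e-04; check Q = 4.0700e+04
Then remove 0.1361 M of C.
Step 3:
                  E         C         G
  I        0.005064    0.6135     2.479
  C       -0.001296  0.001945 6.4818e-04
  E        0.003768    0.6154     2.479
  solve Keq expr → x = 6.4818e-04; check Q = 4.0700e+04

Direction: forward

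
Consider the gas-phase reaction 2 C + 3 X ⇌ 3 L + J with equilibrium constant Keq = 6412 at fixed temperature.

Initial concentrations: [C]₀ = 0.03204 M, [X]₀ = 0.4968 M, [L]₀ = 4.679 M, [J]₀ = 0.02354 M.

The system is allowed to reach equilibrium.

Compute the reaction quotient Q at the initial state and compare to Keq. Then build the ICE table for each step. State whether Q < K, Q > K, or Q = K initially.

Q₀ = 1.9157e+04; Q > K (proceeds reverse)

Q₀ = 1.9157e+04 vs Keq = 6412 ⇒ Q>K, reverse
Step 1:
                   C          X          L          J
  init       0.03204     0.4968      4.679    0.02354
  Δ          0.01255    0.01882   -0.01882  -0.006274
  eq         0.04459     0.5156       4.66    0.01727
  solve Keq expr → x = -0.006274; check Q = 6412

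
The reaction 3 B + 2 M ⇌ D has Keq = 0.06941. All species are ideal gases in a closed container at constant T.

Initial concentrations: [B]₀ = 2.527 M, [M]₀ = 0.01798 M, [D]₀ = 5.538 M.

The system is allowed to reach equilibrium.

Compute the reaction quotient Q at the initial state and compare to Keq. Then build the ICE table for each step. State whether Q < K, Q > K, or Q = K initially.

Q₀ = 1062 vs Keq = 0.06941 ⇒ Q>K, reverse
Step 1:
                    B           M           D
  I             2.527     0.01798       5.538
  C             1.533       1.022     -0.5111
  E              4.06        1.04       5.027
  solve Keq expr → x = -0.5111; check Q = 0.06941

Q₀ = 1062; Q > K (proceeds reverse)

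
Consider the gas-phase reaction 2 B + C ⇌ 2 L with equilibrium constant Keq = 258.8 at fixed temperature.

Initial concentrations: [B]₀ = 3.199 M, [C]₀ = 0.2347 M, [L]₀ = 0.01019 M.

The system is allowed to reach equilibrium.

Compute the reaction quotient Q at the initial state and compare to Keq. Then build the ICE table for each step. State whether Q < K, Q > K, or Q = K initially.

Q₀ = 4.3232e-05 vs Keq = 258.8 ⇒ Q<K, forward
Step 1:
                  B         C         L
  Initial     3.199    0.2347   0.01019
  Change    -0.4692   -0.2346    0.4692
  Equil        2.73 1.1914e-04    0.4794
  solve Keq expr → x = 0.2346; check Q = 258.8

Q₀ = 4.3232e-05; Q < K (proceeds forward)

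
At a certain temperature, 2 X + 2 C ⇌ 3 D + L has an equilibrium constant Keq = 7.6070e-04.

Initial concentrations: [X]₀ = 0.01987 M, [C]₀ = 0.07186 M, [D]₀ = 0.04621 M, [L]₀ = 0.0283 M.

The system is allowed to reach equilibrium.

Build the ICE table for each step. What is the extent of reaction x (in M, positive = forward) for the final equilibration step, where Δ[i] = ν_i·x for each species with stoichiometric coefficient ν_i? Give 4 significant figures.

x = -0.01223 M

Q₀ = 1.37 vs Keq = 7.6070e-04 ⇒ Q>K, reverse
Step 1:
                    X           C           D           L
  I           0.01987     0.07186     0.04621      0.0283
  C           0.02446     0.02446    -0.03669    -0.01223
  E           0.04433     0.09632    0.009521     0.01607
  solve Keq expr → x = -0.01223; check Q = 7.6070e-04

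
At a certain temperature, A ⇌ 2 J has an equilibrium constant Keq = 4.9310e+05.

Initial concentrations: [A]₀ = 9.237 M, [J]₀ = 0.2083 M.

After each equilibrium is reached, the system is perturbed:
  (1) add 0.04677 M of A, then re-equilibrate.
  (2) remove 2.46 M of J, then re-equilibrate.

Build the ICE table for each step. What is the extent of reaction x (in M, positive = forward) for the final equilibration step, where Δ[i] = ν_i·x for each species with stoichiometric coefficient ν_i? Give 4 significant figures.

x = 1.7503e-04 M

Q₀ = 0.004697 vs Keq = 4.9310e+05 ⇒ Q<K, forward
Step 1:
                   A          J
  Initial      9.237     0.2083
  Change      -9.236      18.47
  Equil   7.0772e-04      18.68
  solve Keq expr → x = 9.236; check Q = 4.9310e+05
Then add 0.04677 M of A.
Step 2:
                   A          J
  Initial    0.04748      18.68
  Change    -0.04676    0.09353
  Equil   7.1482e-04      18.77
  solve Keq expr → x = 0.04676; check Q = 4.9310e+05
Then remove 2.46 M of J.
Step 3:
                   A          J
  Initial 7.1482e-04      16.31
  Change  -1.7503e-04 3.5006e-04
  Equil   5.3979e-04      16.31
  solve Keq expr → x = 1.7503e-04; check Q = 4.9310e+05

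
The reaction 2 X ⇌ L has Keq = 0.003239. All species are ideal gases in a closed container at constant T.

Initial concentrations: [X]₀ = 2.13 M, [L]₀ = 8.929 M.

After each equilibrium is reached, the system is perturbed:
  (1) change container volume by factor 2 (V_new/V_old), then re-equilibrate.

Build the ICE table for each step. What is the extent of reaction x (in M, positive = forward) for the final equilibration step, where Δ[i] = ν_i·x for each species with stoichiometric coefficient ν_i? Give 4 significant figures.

x = -0.2321 M

Q₀ = 1.968 vs Keq = 0.003239 ⇒ Q>K, reverse
Step 1:
                    X           L
  init           2.13       8.929
  Δ             15.78       -7.89
  eq            17.91       1.039
  solve Keq expr → x = -7.89; check Q = 0.003239
Then change container volume by factor 2 (V_new/V_old).
Step 2:
                    X           L
  init          8.955      0.5195
  Δ            0.4642     -0.2321
  eq            9.419      0.2874
  solve Keq expr → x = -0.2321; check Q = 0.003239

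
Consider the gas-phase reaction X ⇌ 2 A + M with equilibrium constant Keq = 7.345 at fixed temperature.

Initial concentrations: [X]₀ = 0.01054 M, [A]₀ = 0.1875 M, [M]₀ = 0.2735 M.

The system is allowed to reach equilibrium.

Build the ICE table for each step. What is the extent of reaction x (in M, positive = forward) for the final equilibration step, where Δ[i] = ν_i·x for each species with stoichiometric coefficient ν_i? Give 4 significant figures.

x = 0.008919 M

Q₀ = 0.9123 vs Keq = 7.345 ⇒ Q<K, forward
Step 1:
                  X         A         M
  I         0.01054    0.1875    0.2735
  C       -0.008919   0.01784  0.008919
  E        0.001621    0.2053    0.2824
  solve Keq expr → x = 0.008919; check Q = 7.345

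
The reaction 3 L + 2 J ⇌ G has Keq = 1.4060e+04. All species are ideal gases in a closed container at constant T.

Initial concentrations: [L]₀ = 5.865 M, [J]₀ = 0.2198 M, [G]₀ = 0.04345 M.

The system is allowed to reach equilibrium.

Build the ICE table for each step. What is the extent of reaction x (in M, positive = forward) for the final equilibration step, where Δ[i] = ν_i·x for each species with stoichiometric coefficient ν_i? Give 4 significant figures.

x = 0.1098 M

Q₀ = 0.004458 vs Keq = 1.4060e+04 ⇒ Q<K, forward
Step 1:
                  L         J         G
  Initial     5.865    0.2198   0.04345
  Change    -0.3293   -0.2195    0.1098
  Equil       5.536 2.5346e-04    0.1532
  solve Keq expr → x = 0.1098; check Q = 1.4060e+04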